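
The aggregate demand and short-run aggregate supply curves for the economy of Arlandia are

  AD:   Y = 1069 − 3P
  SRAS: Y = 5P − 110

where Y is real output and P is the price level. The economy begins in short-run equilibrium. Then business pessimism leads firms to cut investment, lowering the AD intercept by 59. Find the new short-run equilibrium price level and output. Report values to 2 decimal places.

This is a negative demand shock: AD shifts left.
New AD: Y = 1010 − 3P.
Set AD = SRAS: 1010 − 3P = 5P − 110, so 1120 = 8P and P = 140.00.
Substituting into AD, Y = 590.00.

P = 140.00, Y = 590.00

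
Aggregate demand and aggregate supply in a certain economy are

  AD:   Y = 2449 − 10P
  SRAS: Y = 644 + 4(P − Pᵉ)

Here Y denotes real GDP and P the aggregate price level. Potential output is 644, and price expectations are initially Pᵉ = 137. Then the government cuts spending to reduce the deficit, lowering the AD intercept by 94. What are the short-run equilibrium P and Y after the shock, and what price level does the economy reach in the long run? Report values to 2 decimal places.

AD shifts left: new AD is Y = 2355 − 10P. With Pᵉ = 137, SRAS is Y = 96 + 4P.
Short run: 2355 − 10P = 96 + 4P gives 2259 = 14P, so P = 161.36 and Y = 2355 − 10P = 741.43.
Y = 741.43 is above potential 644; expectations adjust and SRAS shifts left until Y = 644.
Long run: on the new AD curve, 644 = 2355 − 10P gives P = 171.10.

Short run: P = 161.36, Y = 741.43. Long run: P = 171.10.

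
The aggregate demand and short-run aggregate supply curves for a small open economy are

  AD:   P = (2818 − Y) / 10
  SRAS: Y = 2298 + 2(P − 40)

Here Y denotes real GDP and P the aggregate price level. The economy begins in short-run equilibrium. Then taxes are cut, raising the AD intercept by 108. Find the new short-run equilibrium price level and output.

P = 59, Y = 2336

This is a positive demand shock: AD shifts right.
New AD: Y = 2926 − 10P.
SRAS can be written Y = 2218 + 2P.
Set AD = SRAS: 2926 − 10P = 2218 + 2P, so 708 = 12P and P = 59.
Y = 2926 − 10·59 = 2336.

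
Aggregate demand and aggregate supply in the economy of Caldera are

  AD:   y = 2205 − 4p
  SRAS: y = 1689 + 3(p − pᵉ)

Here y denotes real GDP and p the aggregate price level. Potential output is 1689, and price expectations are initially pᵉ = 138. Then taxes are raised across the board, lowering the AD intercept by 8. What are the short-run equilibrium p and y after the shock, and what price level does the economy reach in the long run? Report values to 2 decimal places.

Short run: p = 131.71, y = 1670.14. Long run: p = 127.00.

AD shifts left: new AD is y = 2197 − 4p. With pᵉ = 138, SRAS is y = 1275 + 3p.
Short run: 2197 − 4p = 1275 + 3p gives 922 = 7p, so p = 131.71 and y = 2197 − 4p = 1670.14.
y = 1670.14 is below potential 1689; expectations adjust and SRAS shifts right until y = 1689.
Long run: on the new AD curve, 1689 = 2197 − 4p gives p = 127.00.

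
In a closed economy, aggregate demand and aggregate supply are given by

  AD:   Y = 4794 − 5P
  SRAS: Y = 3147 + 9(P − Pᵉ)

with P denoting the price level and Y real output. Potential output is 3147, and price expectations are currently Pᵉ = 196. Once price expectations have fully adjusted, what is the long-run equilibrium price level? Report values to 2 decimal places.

Long-run P = 329.40

Short run: with Pᵉ = 196, SRAS is Y = 1383 + 9P. Setting AD = SRAS gives 3411 = 14P, so P = 243.64 and Y = 4794 − 5P = 3575.79.
Output 3575.79 is above potential 3147, so over time expected prices rise and SRAS shifts left until Y returns to 3147.
Long run: Y = 3147 on the AD curve gives 3147 = 4794 − 5P, so P = 329.40.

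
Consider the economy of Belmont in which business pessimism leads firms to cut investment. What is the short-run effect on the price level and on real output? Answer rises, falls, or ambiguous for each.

This is a negative demand shock: AD shifts left.
Moving along the upward-sloping SRAS curve, P falls and Y falls.

Price level: falls; output: falls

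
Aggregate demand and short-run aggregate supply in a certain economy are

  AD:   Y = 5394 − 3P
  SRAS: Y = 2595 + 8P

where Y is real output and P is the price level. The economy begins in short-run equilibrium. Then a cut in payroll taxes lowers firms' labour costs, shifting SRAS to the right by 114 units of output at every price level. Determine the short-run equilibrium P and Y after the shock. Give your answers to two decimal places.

P = 244.09, Y = 4661.73

This is a positive supply shock: SRAS shifts right.
New SRAS: Y = 2709 + 8P.
Set AD = SRAS: 5394 − 3P = 2709 + 8P, so 2685 = 11P and P = 244.09.
Substituting into AD, Y = 4661.73.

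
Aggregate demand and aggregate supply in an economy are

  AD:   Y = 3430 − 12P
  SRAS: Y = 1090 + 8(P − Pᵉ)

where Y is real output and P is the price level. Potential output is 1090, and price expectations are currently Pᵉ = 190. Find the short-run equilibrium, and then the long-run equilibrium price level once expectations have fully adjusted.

Short run: with Pᵉ = 190, SRAS is Y = 8P − 430. Setting AD = SRAS gives 3860 = 20P, so P = 193 and Y = 3430 − 12·193 = 1114.
Output 1114 is above potential 1090, so over time expected prices rise and SRAS shifts left until Y returns to 1090.
Long run: Y = 1090 on the AD curve gives 1090 = 3430 − 12P, so P = 195.

Short run: P = 193, Y = 1114. Long run: P = 195.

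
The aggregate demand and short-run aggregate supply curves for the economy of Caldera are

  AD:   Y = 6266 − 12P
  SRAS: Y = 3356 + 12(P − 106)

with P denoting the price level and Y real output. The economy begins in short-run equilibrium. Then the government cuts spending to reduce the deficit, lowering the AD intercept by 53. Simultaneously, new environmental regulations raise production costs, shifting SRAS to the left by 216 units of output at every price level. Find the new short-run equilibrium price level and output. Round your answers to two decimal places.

P = 181.04, Y = 4040.50

After both shocks: AD is Y = 6213 − 12P and SRAS is Y = 1868 + 12P.
Setting them equal: 4345 = 24P, so P = 181.04.
Substituting into AD, Y = 4040.50.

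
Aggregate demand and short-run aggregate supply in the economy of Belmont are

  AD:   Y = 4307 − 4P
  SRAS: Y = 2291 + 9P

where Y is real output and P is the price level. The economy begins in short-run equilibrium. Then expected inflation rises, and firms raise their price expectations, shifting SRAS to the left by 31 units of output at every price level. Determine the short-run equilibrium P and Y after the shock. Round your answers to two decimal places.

P = 157.46, Y = 3677.15

This is a negative supply shock: SRAS shifts left.
New SRAS: Y = 2260 + 9P.
Set AD = SRAS: 4307 − 4P = 2260 + 9P, so 2047 = 13P and P = 157.46.
Substituting into AD, Y = 3677.15.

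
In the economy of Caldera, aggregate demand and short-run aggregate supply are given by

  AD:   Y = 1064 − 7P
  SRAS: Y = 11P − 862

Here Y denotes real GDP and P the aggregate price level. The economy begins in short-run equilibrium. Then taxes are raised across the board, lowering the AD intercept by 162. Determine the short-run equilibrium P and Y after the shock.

P = 98, Y = 216

This is a negative demand shock: AD shifts left.
New AD: Y = 902 − 7P.
Set AD = SRAS: 902 − 7P = 11P − 862, so 1764 = 18P and P = 98.
Y = 902 − 7·98 = 216.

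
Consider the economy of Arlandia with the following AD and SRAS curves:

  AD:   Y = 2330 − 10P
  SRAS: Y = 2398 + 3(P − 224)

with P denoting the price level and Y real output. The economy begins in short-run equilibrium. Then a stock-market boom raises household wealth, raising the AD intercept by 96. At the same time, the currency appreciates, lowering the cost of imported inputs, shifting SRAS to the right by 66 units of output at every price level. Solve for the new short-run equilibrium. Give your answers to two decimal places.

After both shocks: AD is Y = 2426 − 10P and SRAS is Y = 1792 + 3P.
Setting them equal: 634 = 13P, so P = 48.77.
Substituting into AD, Y = 1938.31.

P = 48.77, Y = 1938.31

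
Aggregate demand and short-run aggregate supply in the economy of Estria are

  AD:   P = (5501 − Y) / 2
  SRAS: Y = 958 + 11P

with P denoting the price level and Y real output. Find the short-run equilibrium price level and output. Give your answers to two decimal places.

Rearrange AD to Y = 5501 − 2P.
Set AD = SRAS: 5501 − 2P = 958 + 11P, so 4543 = 13P and P = 349.46.
Substituting into AD, Y = 5501 − 2P = 4802.08.

P = 349.46, Y = 4802.08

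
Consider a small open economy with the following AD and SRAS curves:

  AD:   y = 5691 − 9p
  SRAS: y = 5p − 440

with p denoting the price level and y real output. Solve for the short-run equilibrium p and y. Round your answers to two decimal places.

Set AD = SRAS: 5691 − 9p = 5p − 440, so 6131 = 14p and p = 437.93.
Substituting into AD, y = 5691 − 9p = 1749.64.

p = 437.93, y = 1749.64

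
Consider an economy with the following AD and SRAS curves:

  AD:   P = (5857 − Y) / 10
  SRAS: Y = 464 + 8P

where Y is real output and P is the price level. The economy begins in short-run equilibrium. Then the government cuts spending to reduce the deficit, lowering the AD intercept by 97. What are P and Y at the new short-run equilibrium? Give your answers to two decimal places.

P = 294.22, Y = 2817.78

This is a negative demand shock: AD shifts left.
New AD: Y = 5760 − 10P.
Set AD = SRAS: 5760 − 10P = 464 + 8P, so 5296 = 18P and P = 294.22.
Substituting into AD, Y = 2817.78.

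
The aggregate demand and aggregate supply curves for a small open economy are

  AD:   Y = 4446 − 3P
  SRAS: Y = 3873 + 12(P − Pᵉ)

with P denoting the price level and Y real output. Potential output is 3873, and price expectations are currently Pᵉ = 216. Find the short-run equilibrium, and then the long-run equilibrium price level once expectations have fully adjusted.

Short run: with Pᵉ = 216, SRAS is Y = 1281 + 12P. Setting AD = SRAS gives 3165 = 15P, so P = 211 and Y = 4446 − 3·211 = 3813.
Output 3813 is below potential 3873, so over time expected prices fall and SRAS shifts right until Y returns to 3873.
Long run: Y = 3873 on the AD curve gives 3873 = 4446 − 3P, so P = 191.

Short run: P = 211, Y = 3813. Long run: P = 191.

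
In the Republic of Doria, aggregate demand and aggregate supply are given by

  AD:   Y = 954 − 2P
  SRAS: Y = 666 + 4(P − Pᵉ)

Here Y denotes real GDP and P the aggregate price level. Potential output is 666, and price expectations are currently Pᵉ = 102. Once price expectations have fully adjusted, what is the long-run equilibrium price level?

Short run: with Pᵉ = 102, SRAS is Y = 258 + 4P. Setting AD = SRAS gives 696 = 6P, so P = 116 and Y = 954 − 2·116 = 722.
Output 722 is above potential 666, so over time expected prices rise and SRAS shifts left until Y returns to 666.
Long run: Y = 666 on the AD curve gives 666 = 954 − 2P, so P = 144.

Long-run P = 144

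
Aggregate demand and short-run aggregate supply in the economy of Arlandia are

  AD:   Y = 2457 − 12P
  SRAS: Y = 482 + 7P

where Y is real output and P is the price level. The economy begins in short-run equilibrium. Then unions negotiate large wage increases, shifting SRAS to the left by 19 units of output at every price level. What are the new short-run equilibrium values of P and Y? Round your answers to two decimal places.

This is a negative supply shock: SRAS shifts left.
New SRAS: Y = 463 + 7P.
Set AD = SRAS: 2457 − 12P = 463 + 7P, so 1994 = 19P and P = 104.95.
Substituting into AD, Y = 1197.63.

P = 104.95, Y = 1197.63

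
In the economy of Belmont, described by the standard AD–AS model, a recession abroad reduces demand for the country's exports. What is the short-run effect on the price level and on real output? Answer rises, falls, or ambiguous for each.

This is a negative demand shock: AD shifts left.
Moving along the upward-sloping SRAS curve, P falls and Y falls.

Price level: falls; output: falls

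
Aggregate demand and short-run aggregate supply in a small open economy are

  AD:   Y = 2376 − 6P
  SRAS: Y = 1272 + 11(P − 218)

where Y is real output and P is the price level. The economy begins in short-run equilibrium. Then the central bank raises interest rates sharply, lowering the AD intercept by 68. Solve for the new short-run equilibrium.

This is a negative demand shock: AD shifts left.
New AD: Y = 2308 − 6P.
SRAS can be written Y = 11P − 1126.
Set AD = SRAS: 2308 − 6P = 11P − 1126, so 3434 = 17P and P = 202.
Y = 2308 − 6·202 = 1096.

P = 202, Y = 1096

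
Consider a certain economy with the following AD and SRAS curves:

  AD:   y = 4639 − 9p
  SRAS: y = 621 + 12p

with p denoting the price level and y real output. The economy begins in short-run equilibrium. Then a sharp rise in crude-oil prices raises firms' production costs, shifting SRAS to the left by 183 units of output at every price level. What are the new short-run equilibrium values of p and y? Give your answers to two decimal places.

p = 200.05, y = 2838.57

This is a negative supply shock: SRAS shifts left.
New SRAS: y = 438 + 12p.
Set AD = SRAS: 4639 − 9p = 438 + 12p, so 4201 = 21p and p = 200.05.
Substituting into AD, y = 2838.57.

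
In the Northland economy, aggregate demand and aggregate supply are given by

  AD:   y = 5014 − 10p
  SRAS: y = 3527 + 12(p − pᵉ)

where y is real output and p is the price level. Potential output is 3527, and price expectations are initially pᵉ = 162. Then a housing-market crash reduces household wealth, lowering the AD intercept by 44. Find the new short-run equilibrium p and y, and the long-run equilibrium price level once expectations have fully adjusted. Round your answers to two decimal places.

Short run: p = 153.95, y = 3430.45. Long run: p = 144.30.

AD shifts left: new AD is y = 4970 − 10p. With pᵉ = 162, SRAS is y = 1583 + 12p.
Short run: 4970 − 10p = 1583 + 12p gives 3387 = 22p, so p = 153.95 and y = 4970 − 10p = 3430.45.
y = 3430.45 is below potential 3527; expectations adjust and SRAS shifts right until y = 3527.
Long run: on the new AD curve, 3527 = 4970 − 10p gives p = 144.30.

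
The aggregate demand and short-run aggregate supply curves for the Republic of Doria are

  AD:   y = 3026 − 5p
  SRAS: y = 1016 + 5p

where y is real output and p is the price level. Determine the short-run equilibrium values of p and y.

Set AD = SRAS: 3026 − 5p = 1016 + 5p, so 2010 = 10p and p = 201.
Then y = 3026 − 5·201 = 2021.

p = 201, y = 2021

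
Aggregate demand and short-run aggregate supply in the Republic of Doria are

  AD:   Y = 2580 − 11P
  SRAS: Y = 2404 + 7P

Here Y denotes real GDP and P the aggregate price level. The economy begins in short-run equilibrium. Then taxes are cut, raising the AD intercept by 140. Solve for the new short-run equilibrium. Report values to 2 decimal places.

P = 17.56, Y = 2526.89

This is a positive demand shock: AD shifts right.
New AD: Y = 2720 − 11P.
Set AD = SRAS: 2720 − 11P = 2404 + 7P, so 316 = 18P and P = 17.56.
Substituting into AD, Y = 2526.89.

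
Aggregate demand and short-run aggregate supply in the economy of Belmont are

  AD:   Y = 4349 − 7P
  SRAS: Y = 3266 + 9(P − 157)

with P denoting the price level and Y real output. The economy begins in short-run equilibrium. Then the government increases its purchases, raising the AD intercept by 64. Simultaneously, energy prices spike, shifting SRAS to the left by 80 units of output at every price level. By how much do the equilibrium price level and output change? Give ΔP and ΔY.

After both shocks: AD is Y = 4413 − 7P and SRAS is Y = 1773 + 9P.
Setting them equal: 2640 = 16P, so P = 165.
Y = 4413 − 7·165 = 3258.
Initially P = 156, Y = 3257, so ΔP = +9 and ΔY = +1.

ΔP = +9, ΔY = +1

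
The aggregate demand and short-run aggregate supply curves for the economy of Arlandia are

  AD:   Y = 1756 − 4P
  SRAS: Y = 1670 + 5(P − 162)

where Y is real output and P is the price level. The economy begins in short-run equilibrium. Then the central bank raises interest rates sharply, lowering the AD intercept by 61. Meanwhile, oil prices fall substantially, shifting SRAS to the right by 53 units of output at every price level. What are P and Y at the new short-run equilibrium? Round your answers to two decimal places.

P = 86.89, Y = 1347.44

After both shocks: AD is Y = 1695 − 4P and SRAS is Y = 913 + 5P.
Setting them equal: 782 = 9P, so P = 86.89.
Substituting into AD, Y = 1347.44.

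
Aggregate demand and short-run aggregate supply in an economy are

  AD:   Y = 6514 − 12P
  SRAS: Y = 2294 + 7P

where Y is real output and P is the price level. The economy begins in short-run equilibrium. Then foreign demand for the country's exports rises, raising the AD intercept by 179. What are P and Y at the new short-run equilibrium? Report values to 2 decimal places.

This is a positive demand shock: AD shifts right.
New AD: Y = 6693 − 12P.
Set AD = SRAS: 6693 − 12P = 2294 + 7P, so 4399 = 19P and P = 231.53.
Substituting into AD, Y = 3914.68.

P = 231.53, Y = 3914.68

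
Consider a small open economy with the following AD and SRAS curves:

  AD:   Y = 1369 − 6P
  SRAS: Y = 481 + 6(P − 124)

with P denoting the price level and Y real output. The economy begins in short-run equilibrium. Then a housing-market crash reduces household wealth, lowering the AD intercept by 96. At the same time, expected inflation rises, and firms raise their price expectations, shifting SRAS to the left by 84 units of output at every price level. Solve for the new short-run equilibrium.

P = 135, Y = 463

After both shocks: AD is Y = 1273 − 6P and SRAS is Y = 6P − 347.
Setting them equal: 1620 = 12P, so P = 135.
Y = 1273 − 6·135 = 463.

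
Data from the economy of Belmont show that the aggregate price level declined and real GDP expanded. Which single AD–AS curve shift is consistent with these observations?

P fell and Y rose. An AD shift moves P and Y in the same direction; an SRAS shift moves them in opposite directions.
Here P and Y moved in opposite directions, so the SRAS curve shifted.
Since Y rose, SRAS shifted right.

SRAS shifted right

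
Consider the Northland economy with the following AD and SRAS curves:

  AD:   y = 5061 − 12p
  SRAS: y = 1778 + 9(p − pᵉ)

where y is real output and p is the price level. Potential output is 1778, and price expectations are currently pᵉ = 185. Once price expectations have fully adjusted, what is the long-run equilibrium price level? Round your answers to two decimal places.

Short run: with pᵉ = 185, SRAS is y = 113 + 9p. Setting AD = SRAS gives 4948 = 21p, so p = 235.62 and y = 5061 − 12p = 2233.57.
Output 2233.57 is above potential 1778, so over time expected prices rise and SRAS shifts left until y returns to 1778.
Long run: y = 1778 on the AD curve gives 1778 = 5061 − 12p, so p = 273.58.

Long-run p = 273.58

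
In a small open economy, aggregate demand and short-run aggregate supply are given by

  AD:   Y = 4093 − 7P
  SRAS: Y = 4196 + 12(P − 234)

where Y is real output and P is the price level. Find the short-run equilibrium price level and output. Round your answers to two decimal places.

Write SRAS as Y = 4196 + 12P − 2808 = 1388 + 12P.
Set AD = SRAS: 4093 − 7P = 1388 + 12P, so 2705 = 19P and P = 142.37.
Substituting into AD, Y = 4093 − 7P = 3096.42.

P = 142.37, Y = 3096.42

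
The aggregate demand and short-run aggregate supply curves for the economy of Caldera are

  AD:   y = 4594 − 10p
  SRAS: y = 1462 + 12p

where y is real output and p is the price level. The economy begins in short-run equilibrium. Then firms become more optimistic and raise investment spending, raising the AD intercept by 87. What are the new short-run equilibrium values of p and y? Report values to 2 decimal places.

p = 146.32, y = 3217.82

This is a positive demand shock: AD shifts right.
New AD: y = 4681 − 10p.
Set AD = SRAS: 4681 − 10p = 1462 + 12p, so 3219 = 22p and p = 146.32.
Substituting into AD, y = 3217.82.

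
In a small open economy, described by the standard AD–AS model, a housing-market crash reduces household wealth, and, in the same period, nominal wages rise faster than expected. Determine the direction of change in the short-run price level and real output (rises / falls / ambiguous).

Price level: ambiguous; output: falls

The first event is a negative demand shock: AD shifts left, which by itself pushes P down and Y down.
The second is an adverse supply shock: SRAS shifts left, which by itself pushes P up and Y down.
The two shocks push P in opposite directions, so the effect on P is ambiguous. Both shocks push Y down, so Y falls.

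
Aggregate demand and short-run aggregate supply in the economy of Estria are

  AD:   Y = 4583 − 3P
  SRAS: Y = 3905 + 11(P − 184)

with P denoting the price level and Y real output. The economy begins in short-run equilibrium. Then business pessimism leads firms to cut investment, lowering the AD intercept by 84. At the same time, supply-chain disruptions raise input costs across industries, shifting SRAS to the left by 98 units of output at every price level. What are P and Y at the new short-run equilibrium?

P = 194, Y = 3917

After both shocks: AD is Y = 4499 − 3P and SRAS is Y = 1783 + 11P.
Setting them equal: 2716 = 14P, so P = 194.
Y = 4499 − 3·194 = 3917.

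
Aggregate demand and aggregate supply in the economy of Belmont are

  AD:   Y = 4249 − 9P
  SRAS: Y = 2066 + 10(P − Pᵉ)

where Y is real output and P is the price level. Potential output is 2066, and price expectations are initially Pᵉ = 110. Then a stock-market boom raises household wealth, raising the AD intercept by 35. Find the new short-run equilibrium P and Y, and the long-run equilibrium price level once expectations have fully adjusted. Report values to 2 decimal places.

AD shifts right: new AD is Y = 4284 − 9P. With Pᵉ = 110, SRAS is Y = 966 + 10P.
Short run: 4284 − 9P = 966 + 10P gives 3318 = 19P, so P = 174.63 and Y = 4284 − 9P = 2712.32.
Y = 2712.32 is above potential 2066; expectations adjust and SRAS shifts left until Y = 2066.
Long run: on the new AD curve, 2066 = 4284 − 9P gives P = 246.44.

Short run: P = 174.63, Y = 2712.32. Long run: P = 246.44.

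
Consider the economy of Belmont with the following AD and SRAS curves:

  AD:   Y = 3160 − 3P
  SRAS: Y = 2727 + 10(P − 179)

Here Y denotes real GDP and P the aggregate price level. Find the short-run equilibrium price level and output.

Write SRAS as Y = 2727 + 10P − 1790 = 937 + 10P.
Set AD = SRAS: 3160 − 3P = 937 + 10P, so 2223 = 13P and P = 171.
Then Y = 3160 − 3·171 = 2647.

P = 171, Y = 2647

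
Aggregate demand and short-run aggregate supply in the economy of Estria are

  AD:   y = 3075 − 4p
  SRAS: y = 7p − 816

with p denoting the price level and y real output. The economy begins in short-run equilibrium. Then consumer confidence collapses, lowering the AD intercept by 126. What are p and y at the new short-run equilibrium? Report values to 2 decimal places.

p = 342.27, y = 1579.91

This is a negative demand shock: AD shifts left.
New AD: y = 2949 − 4p.
Set AD = SRAS: 2949 − 4p = 7p − 816, so 3765 = 11p and p = 342.27.
Substituting into AD, y = 1579.91.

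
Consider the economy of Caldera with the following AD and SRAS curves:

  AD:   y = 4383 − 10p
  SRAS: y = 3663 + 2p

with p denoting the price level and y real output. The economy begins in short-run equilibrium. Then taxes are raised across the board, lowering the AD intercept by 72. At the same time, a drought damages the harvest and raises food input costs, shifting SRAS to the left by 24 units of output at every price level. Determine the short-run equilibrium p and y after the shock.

After both shocks: AD is y = 4311 − 10p and SRAS is y = 3639 + 2p.
Setting them equal: 672 = 12p, so p = 56.
y = 4311 − 10·56 = 3751.

p = 56, y = 3751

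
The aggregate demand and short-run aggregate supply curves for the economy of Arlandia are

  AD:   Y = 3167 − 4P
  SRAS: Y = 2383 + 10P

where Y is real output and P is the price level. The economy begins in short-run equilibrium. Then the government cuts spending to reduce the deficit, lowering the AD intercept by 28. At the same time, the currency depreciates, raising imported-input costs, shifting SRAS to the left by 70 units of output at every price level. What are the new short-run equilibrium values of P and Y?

After both shocks: AD is Y = 3139 − 4P and SRAS is Y = 2313 + 10P.
Setting them equal: 826 = 14P, so P = 59.
Y = 3139 − 4·59 = 2903.

P = 59, Y = 2903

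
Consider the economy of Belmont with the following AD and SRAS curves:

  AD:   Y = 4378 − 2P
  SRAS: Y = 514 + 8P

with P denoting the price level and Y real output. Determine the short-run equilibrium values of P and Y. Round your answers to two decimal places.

P = 386.40, Y = 3605.20

Set AD = SRAS: 4378 − 2P = 514 + 8P, so 3864 = 10P and P = 386.40.
Substituting into AD, Y = 4378 − 2P = 3605.20.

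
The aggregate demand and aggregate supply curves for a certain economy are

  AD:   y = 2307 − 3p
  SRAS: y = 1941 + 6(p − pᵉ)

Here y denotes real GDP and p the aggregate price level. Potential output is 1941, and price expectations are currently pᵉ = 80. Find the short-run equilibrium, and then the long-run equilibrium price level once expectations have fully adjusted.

Short run: p = 94, y = 2025. Long run: p = 122.

Short run: with pᵉ = 80, SRAS is y = 1461 + 6p. Setting AD = SRAS gives 846 = 9p, so p = 94 and y = 2307 − 3·94 = 2025.
Output 2025 is above potential 1941, so over time expected prices rise and SRAS shifts left until y returns to 1941.
Long run: y = 1941 on the AD curve gives 1941 = 2307 − 3p, so p = 122.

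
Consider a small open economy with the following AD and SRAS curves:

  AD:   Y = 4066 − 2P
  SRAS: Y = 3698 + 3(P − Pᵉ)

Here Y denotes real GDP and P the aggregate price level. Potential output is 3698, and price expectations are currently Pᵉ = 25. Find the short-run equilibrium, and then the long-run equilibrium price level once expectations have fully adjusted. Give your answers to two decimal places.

Short run: P = 88.60, Y = 3888.80. Long run: P = 184.00.

Short run: with Pᵉ = 25, SRAS is Y = 3623 + 3P. Setting AD = SRAS gives 443 = 5P, so P = 88.60 and Y = 4066 − 2P = 3888.80.
Output 3888.80 is above potential 3698, so over time expected prices rise and SRAS shifts left until Y returns to 3698.
Long run: Y = 3698 on the AD curve gives 3698 = 4066 − 2P, so P = 184.00.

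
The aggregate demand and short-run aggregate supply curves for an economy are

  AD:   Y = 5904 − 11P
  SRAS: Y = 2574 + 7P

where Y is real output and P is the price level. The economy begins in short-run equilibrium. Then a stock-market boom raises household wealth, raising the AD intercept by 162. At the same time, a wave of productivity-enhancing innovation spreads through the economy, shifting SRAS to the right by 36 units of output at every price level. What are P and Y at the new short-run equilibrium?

After both shocks: AD is Y = 6066 − 11P and SRAS is Y = 2610 + 7P.
Setting them equal: 3456 = 18P, so P = 192.
Y = 6066 − 11·192 = 3954.

P = 192, Y = 3954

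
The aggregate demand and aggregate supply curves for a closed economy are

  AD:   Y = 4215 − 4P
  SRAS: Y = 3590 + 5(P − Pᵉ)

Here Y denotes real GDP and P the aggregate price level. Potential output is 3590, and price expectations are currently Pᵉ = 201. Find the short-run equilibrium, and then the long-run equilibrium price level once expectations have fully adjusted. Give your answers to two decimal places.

Short run: P = 181.11, Y = 3490.56. Long run: P = 156.25.

Short run: with Pᵉ = 201, SRAS is Y = 2585 + 5P. Setting AD = SRAS gives 1630 = 9P, so P = 181.11 and Y = 4215 − 4P = 3490.56.
Output 3490.56 is below potential 3590, so over time expected prices fall and SRAS shifts right until Y returns to 3590.
Long run: Y = 3590 on the AD curve gives 3590 = 4215 − 4P, so P = 156.25.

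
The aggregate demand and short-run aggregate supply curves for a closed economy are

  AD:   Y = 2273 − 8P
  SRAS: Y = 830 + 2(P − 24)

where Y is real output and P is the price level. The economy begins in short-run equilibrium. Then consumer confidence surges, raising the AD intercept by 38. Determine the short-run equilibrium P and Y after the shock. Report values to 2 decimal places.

This is a positive demand shock: AD shifts right.
New AD: Y = 2311 − 8P.
SRAS can be written Y = 782 + 2P.
Set AD = SRAS: 2311 − 8P = 782 + 2P, so 1529 = 10P and P = 152.90.
Substituting into AD, Y = 1087.80.

P = 152.90, Y = 1087.80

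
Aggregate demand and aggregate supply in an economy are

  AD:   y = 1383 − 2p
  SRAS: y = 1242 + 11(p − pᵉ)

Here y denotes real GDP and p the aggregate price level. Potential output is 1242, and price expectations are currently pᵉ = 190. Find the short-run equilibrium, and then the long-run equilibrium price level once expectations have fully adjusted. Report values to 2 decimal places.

Short run: p = 171.62, y = 1039.77. Long run: p = 70.50.

Short run: with pᵉ = 190, SRAS is y = 11p − 848. Setting AD = SRAS gives 2231 = 13p, so p = 171.62 and y = 1383 − 2p = 1039.77.
Output 1039.77 is below potential 1242, so over time expected prices fall and SRAS shifts right until y returns to 1242.
Long run: y = 1242 on the AD curve gives 1242 = 1383 − 2p, so p = 70.50.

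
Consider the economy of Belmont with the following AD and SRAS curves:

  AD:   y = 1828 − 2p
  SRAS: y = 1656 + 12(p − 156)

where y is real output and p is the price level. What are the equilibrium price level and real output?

p = 146, y = 1536

Write SRAS as y = 1656 + 12p − 1872 = 12p − 216.
Set AD = SRAS: 1828 − 2p = 12p − 216, so 2044 = 14p and p = 146.
Then y = 1828 − 2·146 = 1536.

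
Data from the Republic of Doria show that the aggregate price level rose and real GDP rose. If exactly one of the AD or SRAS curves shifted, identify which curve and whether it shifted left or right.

P rose and Y rose. An AD shift moves P and Y in the same direction; an SRAS shift moves them in opposite directions.
Here P and Y moved in the same direction, so the AD curve shifted.
Since Y rose, AD shifted right.

AD shifted right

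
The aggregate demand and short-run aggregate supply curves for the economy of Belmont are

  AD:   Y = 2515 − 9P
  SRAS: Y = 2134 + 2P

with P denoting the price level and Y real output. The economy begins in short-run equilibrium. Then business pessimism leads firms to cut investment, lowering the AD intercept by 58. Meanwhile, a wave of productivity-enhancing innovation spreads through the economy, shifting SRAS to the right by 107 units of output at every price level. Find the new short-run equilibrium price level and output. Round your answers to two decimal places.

P = 19.64, Y = 2280.27

After both shocks: AD is Y = 2457 − 9P and SRAS is Y = 2241 + 2P.
Setting them equal: 216 = 11P, so P = 19.64.
Substituting into AD, Y = 2280.27.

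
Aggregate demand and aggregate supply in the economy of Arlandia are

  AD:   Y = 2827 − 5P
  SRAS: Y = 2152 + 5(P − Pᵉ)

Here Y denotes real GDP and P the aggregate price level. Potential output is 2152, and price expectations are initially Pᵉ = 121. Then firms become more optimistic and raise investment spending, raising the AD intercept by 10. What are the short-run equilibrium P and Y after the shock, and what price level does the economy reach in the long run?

AD shifts right: new AD is Y = 2837 − 5P. With Pᵉ = 121, SRAS is Y = 1547 + 5P.
Short run: 2837 − 5P = 1547 + 5P gives 1290 = 10P, so P = 129 and Y = 2837 − 5·129 = 2192.
Y = 2192 is above potential 2152; expectations adjust and SRAS shifts left until Y = 2152.
Long run: on the new AD curve, 2152 = 2837 − 5P gives P = 137.

Short run: P = 129, Y = 2192. Long run: P = 137.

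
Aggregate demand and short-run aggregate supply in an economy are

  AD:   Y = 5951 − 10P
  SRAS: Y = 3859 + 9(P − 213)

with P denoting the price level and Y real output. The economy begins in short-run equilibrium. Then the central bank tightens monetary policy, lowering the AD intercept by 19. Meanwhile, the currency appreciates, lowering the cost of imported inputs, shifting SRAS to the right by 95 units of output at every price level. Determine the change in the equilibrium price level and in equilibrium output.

ΔP = -6, ΔY = +41

After both shocks: AD is Y = 5932 − 10P and SRAS is Y = 2037 + 9P.
Setting them equal: 3895 = 19P, so P = 205.
Y = 5932 − 10·205 = 3882.
Initially P = 211, Y = 3841, so ΔP = -6 and ΔY = +41.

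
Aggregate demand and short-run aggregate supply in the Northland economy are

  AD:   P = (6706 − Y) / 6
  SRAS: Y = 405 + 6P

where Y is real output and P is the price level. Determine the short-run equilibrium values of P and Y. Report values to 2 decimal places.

P = 525.08, Y = 3555.50

Rearrange AD to Y = 6706 − 6P.
Set AD = SRAS: 6706 − 6P = 405 + 6P, so 6301 = 12P and P = 525.08.
Substituting into AD, Y = 6706 − 6P = 3555.50.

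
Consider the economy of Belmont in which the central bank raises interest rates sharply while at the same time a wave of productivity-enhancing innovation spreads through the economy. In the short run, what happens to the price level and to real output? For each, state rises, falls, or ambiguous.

The first event is a negative demand shock: AD shifts left, which by itself pushes P down and Y down.
The second is a favourable supply shock: SRAS shifts right, which by itself pushes P down and Y up.
Both shocks push P down, so P falls. The two shocks push Y in opposite directions, so the effect on Y is ambiguous.

Price level: falls; output: ambiguous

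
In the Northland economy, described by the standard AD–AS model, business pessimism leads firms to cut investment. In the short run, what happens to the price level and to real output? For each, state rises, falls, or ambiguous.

This is a negative demand shock: AD shifts left.
Moving along the upward-sloping SRAS curve, P falls and Y falls.

Price level: falls; output: falls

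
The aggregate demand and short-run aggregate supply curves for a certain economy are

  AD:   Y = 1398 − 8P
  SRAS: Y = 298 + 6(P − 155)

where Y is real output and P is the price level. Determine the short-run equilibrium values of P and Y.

Write SRAS as Y = 298 + 6P − 930 = 6P − 632.
Set AD = SRAS: 1398 − 8P = 6P − 632, so 2030 = 14P and P = 145.
Then Y = 1398 − 8·145 = 238.

P = 145, Y = 238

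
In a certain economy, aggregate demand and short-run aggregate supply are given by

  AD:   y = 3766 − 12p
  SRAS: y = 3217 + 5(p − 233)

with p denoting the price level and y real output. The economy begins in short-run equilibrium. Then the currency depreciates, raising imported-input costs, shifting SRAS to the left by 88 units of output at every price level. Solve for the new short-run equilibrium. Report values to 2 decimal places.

This is a negative supply shock: SRAS shifts left.
New SRAS: y = 1964 + 5p.
Set AD = SRAS: 3766 − 12p = 1964 + 5p, so 1802 = 17p and p = 106.00.
Substituting into AD, y = 2494.00.

p = 106.00, y = 2494.00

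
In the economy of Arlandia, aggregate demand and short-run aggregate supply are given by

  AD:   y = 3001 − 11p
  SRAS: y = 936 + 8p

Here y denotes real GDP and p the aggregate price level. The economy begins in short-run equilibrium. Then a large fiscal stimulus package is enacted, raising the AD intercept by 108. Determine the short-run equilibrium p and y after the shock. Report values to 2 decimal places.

This is a positive demand shock: AD shifts right.
New AD: y = 3109 − 11p.
Set AD = SRAS: 3109 − 11p = 936 + 8p, so 2173 = 19p and p = 114.37.
Substituting into AD, y = 1850.95.

p = 114.37, y = 1850.95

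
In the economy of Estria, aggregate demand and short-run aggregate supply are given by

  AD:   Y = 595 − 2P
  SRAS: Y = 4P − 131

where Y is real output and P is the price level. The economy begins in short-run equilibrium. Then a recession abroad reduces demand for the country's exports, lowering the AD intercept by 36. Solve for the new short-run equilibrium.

P = 115, Y = 329

This is a negative demand shock: AD shifts left.
New AD: Y = 559 − 2P.
Set AD = SRAS: 559 − 2P = 4P − 131, so 690 = 6P and P = 115.
Y = 559 − 2·115 = 329.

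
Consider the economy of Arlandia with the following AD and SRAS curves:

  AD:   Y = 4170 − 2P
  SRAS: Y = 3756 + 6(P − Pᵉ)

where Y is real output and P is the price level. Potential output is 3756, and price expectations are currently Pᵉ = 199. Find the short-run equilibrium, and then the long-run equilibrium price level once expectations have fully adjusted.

Short run: with Pᵉ = 199, SRAS is Y = 2562 + 6P. Setting AD = SRAS gives 1608 = 8P, so P = 201 and Y = 4170 − 2·201 = 3768.
Output 3768 is above potential 3756, so over time expected prices rise and SRAS shifts left until Y returns to 3756.
Long run: Y = 3756 on the AD curve gives 3756 = 4170 − 2P, so P = 207.

Short run: P = 201, Y = 3768. Long run: P = 207.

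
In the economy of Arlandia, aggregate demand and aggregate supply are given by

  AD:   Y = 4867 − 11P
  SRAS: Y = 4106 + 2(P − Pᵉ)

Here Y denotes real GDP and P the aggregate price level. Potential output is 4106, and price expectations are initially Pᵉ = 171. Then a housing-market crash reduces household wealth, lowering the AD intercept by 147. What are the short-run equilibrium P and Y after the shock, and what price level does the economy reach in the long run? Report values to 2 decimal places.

Short run: P = 73.54, Y = 3911.08. Long run: P = 55.82.

AD shifts left: new AD is Y = 4720 − 11P. With Pᵉ = 171, SRAS is Y = 3764 + 2P.
Short run: 4720 − 11P = 3764 + 2P gives 956 = 13P, so P = 73.54 and Y = 4720 − 11P = 3911.08.
Y = 3911.08 is below potential 4106; expectations adjust and SRAS shifts right until Y = 4106.
Long run: on the new AD curve, 4106 = 4720 − 11P gives P = 55.82.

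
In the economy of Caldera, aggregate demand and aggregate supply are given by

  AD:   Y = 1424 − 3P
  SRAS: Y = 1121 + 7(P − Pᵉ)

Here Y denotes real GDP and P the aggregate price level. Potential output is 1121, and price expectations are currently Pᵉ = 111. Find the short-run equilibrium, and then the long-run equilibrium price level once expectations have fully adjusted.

Short run: with Pᵉ = 111, SRAS is Y = 344 + 7P. Setting AD = SRAS gives 1080 = 10P, so P = 108 and Y = 1424 − 3·108 = 1100.
Output 1100 is below potential 1121, so over time expected prices fall and SRAS shifts right until Y returns to 1121.
Long run: Y = 1121 on the AD curve gives 1121 = 1424 − 3P, so P = 101.

Short run: P = 108, Y = 1100. Long run: P = 101.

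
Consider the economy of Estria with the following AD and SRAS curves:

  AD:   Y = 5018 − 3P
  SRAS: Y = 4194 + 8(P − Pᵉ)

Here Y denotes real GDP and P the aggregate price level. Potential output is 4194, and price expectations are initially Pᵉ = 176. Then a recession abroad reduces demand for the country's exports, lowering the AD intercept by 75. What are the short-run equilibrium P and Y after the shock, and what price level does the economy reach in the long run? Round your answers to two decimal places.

AD shifts left: new AD is Y = 4943 − 3P. With Pᵉ = 176, SRAS is Y = 2786 + 8P.
Short run: 4943 − 3P = 2786 + 8P gives 2157 = 11P, so P = 196.09 and Y = 4943 − 3P = 4354.73.
Y = 4354.73 is above potential 4194; expectations adjust and SRAS shifts left until Y = 4194.
Long run: on the new AD curve, 4194 = 4943 − 3P gives P = 249.67.

Short run: P = 196.09, Y = 4354.73. Long run: P = 249.67.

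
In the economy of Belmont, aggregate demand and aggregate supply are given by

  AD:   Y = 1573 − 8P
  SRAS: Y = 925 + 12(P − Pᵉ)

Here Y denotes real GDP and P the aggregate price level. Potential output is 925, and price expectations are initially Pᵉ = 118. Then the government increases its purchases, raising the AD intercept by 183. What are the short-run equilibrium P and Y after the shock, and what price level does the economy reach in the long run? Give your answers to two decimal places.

Short run: P = 112.35, Y = 857.20. Long run: P = 103.88.

AD shifts right: new AD is Y = 1756 − 8P. With Pᵉ = 118, SRAS is Y = 12P − 491.
Short run: 1756 − 8P = 12P − 491 gives 2247 = 20P, so P = 112.35 and Y = 1756 − 8P = 857.20.
Y = 857.20 is below potential 925; expectations adjust and SRAS shifts right until Y = 925.
Long run: on the new AD curve, 925 = 1756 − 8P gives P = 103.88.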